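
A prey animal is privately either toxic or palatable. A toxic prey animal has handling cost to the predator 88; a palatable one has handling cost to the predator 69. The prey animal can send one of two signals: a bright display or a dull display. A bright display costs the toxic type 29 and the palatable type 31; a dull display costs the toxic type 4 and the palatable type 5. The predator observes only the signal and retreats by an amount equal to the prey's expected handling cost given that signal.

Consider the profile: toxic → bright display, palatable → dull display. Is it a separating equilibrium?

If types separate, bright display earns payment 88 and dull display earns 69.
Toxic: bright display gives 88 − 29 = 59; dull display gives 69 − 4 = 65. Would deviate. ✗
Palatable: dull display gives 69 − 5 = 64; bright display gives 88 − 31 = 57. No deviation. ✓

No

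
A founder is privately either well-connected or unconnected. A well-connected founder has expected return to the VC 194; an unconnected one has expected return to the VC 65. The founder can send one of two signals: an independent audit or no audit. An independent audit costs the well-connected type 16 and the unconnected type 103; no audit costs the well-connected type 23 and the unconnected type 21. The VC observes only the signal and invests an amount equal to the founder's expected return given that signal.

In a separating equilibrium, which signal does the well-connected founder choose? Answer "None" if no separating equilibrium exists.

Try well-connected → audit, unconnected → no audit:
  If types separate, audit earns payment 194 and no audit earns 65.
  Well-connected: audit gives 194 − 16 = 178; no audit gives 65 − 23 = 42. No deviation. ✓
  Unconnected: no audit gives 65 − 21 = 44; audit gives 194 − 103 = 91. Would deviate. ✗
Try well-connected → no audit, unconnected → audit:
  If types separate, no audit earns payment 194 and audit earns 65.
  Well-connected: no audit gives 194 − 23 = 171; audit gives 65 − 16 = 49. No deviation. ✓
  Unconnected: audit gives 65 − 103 = -38; no audit gives 194 − 21 = 173. Would deviate. ✗
Neither assignment is incentive-compatible.

None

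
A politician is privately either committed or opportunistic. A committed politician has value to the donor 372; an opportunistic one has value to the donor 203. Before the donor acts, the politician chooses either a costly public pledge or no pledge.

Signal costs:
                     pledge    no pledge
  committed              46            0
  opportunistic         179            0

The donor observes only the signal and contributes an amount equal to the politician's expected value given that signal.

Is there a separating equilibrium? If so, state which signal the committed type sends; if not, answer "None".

pledge

Try committed → pledge, opportunistic → no pledge:
  Under separation the donor infers type exactly: pledge → committed (pays 372), no pledge → opportunistic (pays 203).
  Committed: pledge gives 372 − 46 = 326; no pledge gives 203 − 0 = 203. No deviation. ✓
  Opportunistic: no pledge gives 203 − 0 = 203; pledge gives 372 − 179 = 193. No deviation. ✓
Both hold — the committed type sends pledge.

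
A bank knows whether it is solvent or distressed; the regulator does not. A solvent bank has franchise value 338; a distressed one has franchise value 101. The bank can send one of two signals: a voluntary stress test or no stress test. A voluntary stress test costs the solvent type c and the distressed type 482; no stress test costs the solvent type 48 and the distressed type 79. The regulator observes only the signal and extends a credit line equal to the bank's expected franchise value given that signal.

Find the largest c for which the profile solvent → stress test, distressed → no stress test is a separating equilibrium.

285

Under separation: stress test → solvent (pays 338); no stress test → distressed (pays 101).
Distressed: 101 − 79 = 22 ≥ 338 − 482 = -144. Holds regardless of c. ✓
Solvent: 338 − c ≥ 101 − 48, so c ≤ 338 − 53 = 285.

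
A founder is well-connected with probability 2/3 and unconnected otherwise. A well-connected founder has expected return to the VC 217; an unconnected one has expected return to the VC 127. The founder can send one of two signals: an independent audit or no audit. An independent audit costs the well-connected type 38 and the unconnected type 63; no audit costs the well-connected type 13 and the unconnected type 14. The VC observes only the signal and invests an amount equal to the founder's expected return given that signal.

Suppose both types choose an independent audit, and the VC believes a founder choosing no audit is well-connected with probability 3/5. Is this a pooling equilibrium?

No

At the pooled signal (audit) the VC holds the prior 2/3 and pays 2/3·217 + 1/3·127 = 187. Off-path (no audit) belief 3/5 gives 3/5·217 + 2/5·127 = 181.
Well-connected: audit gives 187 − 38 = 149; no audit gives 181 − 13 = 168. Deviates. ✗
Unconnected: audit gives 187 − 63 = 124; no audit gives 181 − 14 = 167. Deviates. ✗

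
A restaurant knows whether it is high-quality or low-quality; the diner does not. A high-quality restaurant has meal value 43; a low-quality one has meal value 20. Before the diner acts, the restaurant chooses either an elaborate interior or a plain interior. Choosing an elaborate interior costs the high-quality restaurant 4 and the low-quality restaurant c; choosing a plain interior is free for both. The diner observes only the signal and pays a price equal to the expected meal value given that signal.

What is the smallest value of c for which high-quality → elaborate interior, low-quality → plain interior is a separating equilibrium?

Under separation: elaborate interior → high-quality (pays 43); plain interior → low-quality (pays 20).
High-quality: 43 − 4 = 39 ≥ 20 − 0 = 20. Holds regardless of c. ✓
Low-quality: 20 − 0 ≥ 43 − c, so c ≥ 43 − 20 = 23.

23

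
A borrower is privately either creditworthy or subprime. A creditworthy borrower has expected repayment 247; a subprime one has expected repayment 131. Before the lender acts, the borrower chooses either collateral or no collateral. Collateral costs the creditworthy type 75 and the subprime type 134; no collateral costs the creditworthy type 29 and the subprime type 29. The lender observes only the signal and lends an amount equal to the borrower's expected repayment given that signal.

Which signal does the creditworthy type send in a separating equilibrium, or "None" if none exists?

None

Try creditworthy → collateral, subprime → no collateral:
  Under separation the lender infers type exactly: collateral → creditworthy (pays 247), no collateral → subprime (pays 131).
  Creditworthy: collateral gives 247 − 75 = 172; no collateral gives 131 − 29 = 102. No deviation. ✓
  Subprime: no collateral gives 131 − 29 = 102; collateral gives 247 − 134 = 113. Would deviate. ✗
Try creditworthy → no collateral, subprime → collateral:
  Under separation the lender infers type exactly: no collateral → creditworthy (pays 247), collateral → subprime (pays 131).
  Creditworthy: no collateral gives 247 − 29 = 218; collateral gives 131 − 75 = 56. No deviation. ✓
  Subprime: collateral gives 131 − 134 = -3; no collateral gives 247 − 29 = 218. Would deviate. ✗
Neither assignment is incentive-compatible.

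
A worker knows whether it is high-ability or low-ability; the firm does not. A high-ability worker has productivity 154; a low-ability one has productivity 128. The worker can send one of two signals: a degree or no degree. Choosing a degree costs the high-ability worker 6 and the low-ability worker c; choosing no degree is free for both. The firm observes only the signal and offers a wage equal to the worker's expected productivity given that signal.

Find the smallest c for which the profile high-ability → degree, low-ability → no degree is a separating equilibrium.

26

Under separation: degree → high-ability (pays 154); no degree → low-ability (pays 128).
High-ability: 154 − 6 = 148 ≥ 128 − 0 = 128. Holds regardless of c. ✓
Low-ability: 128 − 0 ≥ 154 − c, so c ≥ 154 − 128 = 26.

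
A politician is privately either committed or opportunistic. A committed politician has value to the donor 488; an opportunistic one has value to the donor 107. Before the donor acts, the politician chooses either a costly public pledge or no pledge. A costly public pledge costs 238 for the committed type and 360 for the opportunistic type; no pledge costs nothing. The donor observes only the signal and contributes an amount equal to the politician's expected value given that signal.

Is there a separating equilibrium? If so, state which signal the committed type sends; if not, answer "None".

None

Try committed → pledge, opportunistic → no pledge:
  If types separate, pledge earns payment 488 and no pledge earns 107.
  Committed: pledge gives 488 − 238 = 250; no pledge gives 107 − 0 = 107. No deviation. ✓
  Opportunistic: no pledge gives 107 − 0 = 107; pledge gives 488 − 360 = 128. Would deviate. ✗
Try committed → no pledge, opportunistic → pledge:
  If types separate, no pledge earns payment 488 and pledge earns 107.
  Committed: no pledge gives 488 − 0 = 488; pledge gives 107 − 238 = -131. No deviation. ✓
  Opportunistic: pledge gives 107 − 360 = -253; no pledge gives 488 − 0 = 488. Would deviate. ✗
Neither assignment is incentive-compatible.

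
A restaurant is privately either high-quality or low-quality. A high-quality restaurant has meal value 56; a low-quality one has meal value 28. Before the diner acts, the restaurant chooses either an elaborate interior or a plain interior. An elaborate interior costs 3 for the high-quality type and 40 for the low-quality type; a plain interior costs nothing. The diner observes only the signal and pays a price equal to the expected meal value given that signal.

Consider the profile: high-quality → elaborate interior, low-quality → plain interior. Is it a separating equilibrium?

Yes

If types separate, elaborate interior earns payment 56 and plain interior earns 28.
High-quality: elaborate interior gives 56 − 3 = 53; plain interior gives 28 − 0 = 28. No deviation. ✓
Low-quality: plain interior gives 28 − 0 = 28; elaborate interior gives 56 − 40 = 16. No deviation. ✓
Neither type gains from mimicking the other.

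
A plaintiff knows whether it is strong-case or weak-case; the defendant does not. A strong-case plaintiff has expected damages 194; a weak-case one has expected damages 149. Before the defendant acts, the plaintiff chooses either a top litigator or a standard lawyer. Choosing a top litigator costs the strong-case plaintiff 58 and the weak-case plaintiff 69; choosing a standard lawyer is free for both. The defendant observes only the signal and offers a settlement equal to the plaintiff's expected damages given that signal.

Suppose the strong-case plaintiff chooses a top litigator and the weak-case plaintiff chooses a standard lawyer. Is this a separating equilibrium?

If types separate, top litigator earns payment 194 and standard lawyer earns 149.
Strong-case: top litigator gives 194 − 58 = 136; standard lawyer gives 149 − 0 = 149. Would deviate. ✗
Weak-case: standard lawyer gives 149 − 0 = 149; top litigator gives 194 − 69 = 125. No deviation. ✓

No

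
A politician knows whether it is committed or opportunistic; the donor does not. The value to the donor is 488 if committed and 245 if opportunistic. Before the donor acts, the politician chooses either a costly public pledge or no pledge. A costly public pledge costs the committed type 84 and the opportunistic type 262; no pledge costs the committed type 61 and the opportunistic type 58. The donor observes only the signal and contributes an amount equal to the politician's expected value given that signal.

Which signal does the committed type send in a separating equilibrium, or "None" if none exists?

None

Try committed → pledge, opportunistic → no pledge:
  If types separate, pledge earns payment 488 and no pledge earns 245.
  Committed: pledge gives 488 − 84 = 404; no pledge gives 245 − 61 = 184. No deviation. ✓
  Opportunistic: no pledge gives 245 − 58 = 187; pledge gives 488 − 262 = 226. Would deviate. ✗
Try committed → no pledge, opportunistic → pledge:
  If types separate, no pledge earns payment 488 and pledge earns 245.
  Committed: no pledge gives 488 − 61 = 427; pledge gives 245 − 84 = 161. No deviation. ✓
  Opportunistic: pledge gives 245 − 262 = -17; no pledge gives 488 − 58 = 430. Would deviate. ✗
Neither assignment is incentive-compatible.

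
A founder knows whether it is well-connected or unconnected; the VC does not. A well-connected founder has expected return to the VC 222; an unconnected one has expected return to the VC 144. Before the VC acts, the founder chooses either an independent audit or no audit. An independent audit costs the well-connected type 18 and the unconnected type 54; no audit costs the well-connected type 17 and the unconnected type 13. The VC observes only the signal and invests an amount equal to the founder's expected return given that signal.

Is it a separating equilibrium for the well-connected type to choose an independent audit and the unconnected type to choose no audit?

If types separate, audit earns payment 222 and no audit earns 144.
Well-connected: audit gives 222 − 18 = 204; no audit gives 144 − 17 = 127. No deviation. ✓
Unconnected: no audit gives 144 − 13 = 131; audit gives 222 − 54 = 168. Would deviate. ✗

No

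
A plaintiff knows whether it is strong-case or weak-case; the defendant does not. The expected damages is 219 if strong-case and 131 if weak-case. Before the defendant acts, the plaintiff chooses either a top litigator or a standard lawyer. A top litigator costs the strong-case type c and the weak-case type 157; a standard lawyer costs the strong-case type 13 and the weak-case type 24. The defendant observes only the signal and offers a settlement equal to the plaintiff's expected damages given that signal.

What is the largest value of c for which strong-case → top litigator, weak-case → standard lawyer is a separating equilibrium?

Under separation: top litigator → strong-case (pays 219); standard lawyer → weak-case (pays 131).
Weak-case: 131 − 24 = 107 ≥ 219 − 157 = 62. Holds regardless of c. ✓
Strong-case: 219 − c ≥ 131 − 13, so c ≤ 219 − 118 = 101.

101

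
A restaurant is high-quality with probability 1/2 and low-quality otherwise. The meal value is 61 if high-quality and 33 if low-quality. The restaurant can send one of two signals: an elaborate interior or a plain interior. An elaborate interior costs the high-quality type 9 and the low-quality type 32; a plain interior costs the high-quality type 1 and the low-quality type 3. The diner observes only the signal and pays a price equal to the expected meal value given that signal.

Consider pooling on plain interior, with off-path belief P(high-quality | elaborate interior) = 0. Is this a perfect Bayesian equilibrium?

Yes

On the equilibrium path (plain interior) the diner holds the prior 1/2 and pays 1/2·61 + 1/2·33 = 47. Off-path (elaborate interior) belief 0 gives 0·61 + 1·33 = 33.
High-quality: plain interior gives 47 − 1 = 46; elaborate interior gives 33 − 9 = 24. Stays. ✓
Low-quality: plain interior gives 47 − 3 = 44; elaborate interior gives 33 − 32 = 1. Stays. ✓
Beliefs are Bayes-consistent on-path and both types best-respond.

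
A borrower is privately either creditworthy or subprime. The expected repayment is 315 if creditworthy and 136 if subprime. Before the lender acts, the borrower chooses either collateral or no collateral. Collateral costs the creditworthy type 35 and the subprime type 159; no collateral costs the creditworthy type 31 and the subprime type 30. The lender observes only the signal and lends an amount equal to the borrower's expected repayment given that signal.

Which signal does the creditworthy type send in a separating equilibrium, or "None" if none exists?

Try creditworthy → collateral, subprime → no collateral:
  Under separation the lender infers type exactly: collateral → creditworthy (pays 315), no collateral → subprime (pays 136).
  Creditworthy: collateral gives 315 − 35 = 280; no collateral gives 136 − 31 = 105. No deviation. ✓
  Subprime: no collateral gives 136 − 30 = 106; collateral gives 315 − 159 = 156. Would deviate. ✗
Try creditworthy → no collateral, subprime → collateral:
  Under separation the lender infers type exactly: no collateral → creditworthy (pays 315), collateral → subprime (pays 136).
  Creditworthy: no collateral gives 315 − 31 = 284; collateral gives 136 − 35 = 101. No deviation. ✓
  Subprime: collateral gives 136 − 159 = -23; no collateral gives 315 − 30 = 285. Would deviate. ✗
Neither assignment is incentive-compatible.

None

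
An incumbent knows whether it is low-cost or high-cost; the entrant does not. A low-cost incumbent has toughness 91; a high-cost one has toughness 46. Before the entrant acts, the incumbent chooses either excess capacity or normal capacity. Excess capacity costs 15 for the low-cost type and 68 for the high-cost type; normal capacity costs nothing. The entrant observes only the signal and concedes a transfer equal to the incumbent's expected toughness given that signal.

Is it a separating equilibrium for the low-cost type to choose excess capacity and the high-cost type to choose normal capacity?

Under separation the entrant infers type exactly: excess capacity → low-cost (pays 91), normal capacity → high-cost (pays 46).
Low-cost: excess capacity gives 91 − 15 = 76; normal capacity gives 46 − 0 = 46. No deviation. ✓
High-cost: normal capacity gives 46 − 0 = 46; excess capacity gives 91 − 68 = 23. No deviation. ✓
Neither type gains from mimicking the other.

Yes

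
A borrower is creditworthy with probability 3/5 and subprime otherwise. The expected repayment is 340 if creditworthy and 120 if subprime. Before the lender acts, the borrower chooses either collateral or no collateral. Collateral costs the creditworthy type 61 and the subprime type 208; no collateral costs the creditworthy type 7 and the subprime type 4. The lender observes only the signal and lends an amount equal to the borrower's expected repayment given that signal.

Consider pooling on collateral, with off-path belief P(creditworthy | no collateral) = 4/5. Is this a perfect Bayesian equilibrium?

On the equilibrium path (collateral) the lender holds the prior 3/5 and pays 3/5·340 + 2/5·120 = 252. Off-path (no collateral) belief 4/5 gives 4/5·340 + 1/5·120 = 296.
Creditworthy: collateral gives 252 − 61 = 191; no collateral gives 296 − 7 = 289. Deviates. ✗
Subprime: collateral gives 252 − 208 = 44; no collateral gives 296 − 4 = 292. Deviates. ✗

No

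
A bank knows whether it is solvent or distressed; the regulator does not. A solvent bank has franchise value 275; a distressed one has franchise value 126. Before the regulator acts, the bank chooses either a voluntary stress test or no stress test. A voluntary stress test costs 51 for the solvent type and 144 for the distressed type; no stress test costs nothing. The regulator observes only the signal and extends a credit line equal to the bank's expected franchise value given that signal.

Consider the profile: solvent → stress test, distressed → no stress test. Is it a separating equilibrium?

No

Under separation the regulator infers type exactly: stress test → solvent (pays 275), no stress test → distressed (pays 126).
Solvent: stress test gives 275 − 51 = 224; no stress test gives 126 − 0 = 126. No deviation. ✓
Distressed: no stress test gives 126 − 0 = 126; stress test gives 275 − 144 = 131. Would deviate. ✗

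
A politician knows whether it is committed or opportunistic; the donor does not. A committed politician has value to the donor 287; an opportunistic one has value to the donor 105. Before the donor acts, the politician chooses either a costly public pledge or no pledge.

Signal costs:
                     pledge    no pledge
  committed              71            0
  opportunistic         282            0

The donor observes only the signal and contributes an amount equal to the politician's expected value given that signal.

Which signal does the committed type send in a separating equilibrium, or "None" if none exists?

Try committed → pledge, opportunistic → no pledge:
  If types separate, pledge earns payment 287 and no pledge earns 105.
  Committed: pledge gives 287 − 71 = 216; no pledge gives 105 − 0 = 105. No deviation. ✓
  Opportunistic: no pledge gives 105 − 0 = 105; pledge gives 287 − 282 = 5. No deviation. ✓
Both hold — the committed type sends pledge.

pledge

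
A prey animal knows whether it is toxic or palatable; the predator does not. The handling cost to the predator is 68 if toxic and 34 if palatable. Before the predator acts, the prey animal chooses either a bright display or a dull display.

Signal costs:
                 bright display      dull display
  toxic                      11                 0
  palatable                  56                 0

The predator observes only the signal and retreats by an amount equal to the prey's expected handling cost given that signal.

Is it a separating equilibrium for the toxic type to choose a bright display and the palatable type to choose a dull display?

If types separate, bright display earns payment 68 and dull display earns 34.
Toxic: bright display gives 68 − 11 = 57; dull display gives 34 − 0 = 34. No deviation. ✓
Palatable: dull display gives 34 − 0 = 34; bright display gives 68 − 56 = 12. No deviation. ✓
Neither type gains from mimicking the other.

Yes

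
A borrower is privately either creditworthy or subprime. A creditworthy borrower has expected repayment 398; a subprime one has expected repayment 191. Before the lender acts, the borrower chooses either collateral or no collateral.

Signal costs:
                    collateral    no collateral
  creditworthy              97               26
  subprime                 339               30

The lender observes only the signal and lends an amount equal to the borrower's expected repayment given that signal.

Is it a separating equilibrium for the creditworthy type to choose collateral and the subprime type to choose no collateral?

If types separate, collateral earns payment 398 and no collateral earns 191.
Creditworthy: collateral gives 398 − 97 = 301; no collateral gives 191 − 26 = 165. No deviation. ✓
Subprime: no collateral gives 191 − 30 = 161; collateral gives 398 − 339 = 59. No deviation. ✓
Neither type gains from mimicking the other.

Yes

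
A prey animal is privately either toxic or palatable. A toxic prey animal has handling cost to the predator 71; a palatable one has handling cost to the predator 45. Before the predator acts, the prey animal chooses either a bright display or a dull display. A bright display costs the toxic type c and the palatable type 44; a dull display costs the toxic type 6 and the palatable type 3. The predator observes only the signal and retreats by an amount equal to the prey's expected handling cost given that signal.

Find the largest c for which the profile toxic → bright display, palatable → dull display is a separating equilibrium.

32

Under separation: bright display → toxic (pays 71); dull display → palatable (pays 45).
Palatable: 45 − 3 = 42 ≥ 71 − 44 = 27. Holds regardless of c. ✓
Toxic: 71 − c ≥ 45 − 6, so c ≤ 71 − 39 = 32.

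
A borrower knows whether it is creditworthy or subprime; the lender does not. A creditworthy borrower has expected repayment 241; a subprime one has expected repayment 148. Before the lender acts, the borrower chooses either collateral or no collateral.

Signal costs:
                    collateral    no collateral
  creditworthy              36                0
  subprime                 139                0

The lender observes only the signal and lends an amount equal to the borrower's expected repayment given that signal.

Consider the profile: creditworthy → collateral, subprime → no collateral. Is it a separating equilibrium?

Yes

Under separation the lender infers type exactly: collateral → creditworthy (pays 241), no collateral → subprime (pays 148).
Creditworthy: collateral gives 241 − 36 = 205; no collateral gives 148 − 0 = 148. No deviation. ✓
Subprime: no collateral gives 148 − 0 = 148; collateral gives 241 − 139 = 102. No deviation. ✓
Neither type gains from mimicking the other.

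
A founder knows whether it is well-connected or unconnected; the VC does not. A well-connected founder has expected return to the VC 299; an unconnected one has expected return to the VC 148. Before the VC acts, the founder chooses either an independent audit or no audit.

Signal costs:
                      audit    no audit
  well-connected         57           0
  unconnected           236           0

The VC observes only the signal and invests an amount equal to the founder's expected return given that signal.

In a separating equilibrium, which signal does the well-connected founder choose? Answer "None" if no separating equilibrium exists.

audit

Try well-connected → audit, unconnected → no audit:
  If types separate, audit earns payment 299 and no audit earns 148.
  Well-connected: audit gives 299 − 57 = 242; no audit gives 148 − 0 = 148. No deviation. ✓
  Unconnected: no audit gives 148 − 0 = 148; audit gives 299 − 236 = 63. No deviation. ✓
Both hold — the well-connected type sends audit.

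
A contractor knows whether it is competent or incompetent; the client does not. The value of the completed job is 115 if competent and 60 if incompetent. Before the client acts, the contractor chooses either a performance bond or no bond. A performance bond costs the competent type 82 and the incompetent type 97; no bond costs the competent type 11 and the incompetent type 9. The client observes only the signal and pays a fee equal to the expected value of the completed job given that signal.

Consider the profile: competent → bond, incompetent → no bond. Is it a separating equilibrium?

Under separation the client infers type exactly: bond → competent (pays 115), no bond → incompetent (pays 60).
Competent: bond gives 115 − 82 = 33; no bond gives 60 − 11 = 49. Would deviate. ✗
Incompetent: no bond gives 60 − 9 = 51; bond gives 115 − 97 = 18. No deviation. ✓

No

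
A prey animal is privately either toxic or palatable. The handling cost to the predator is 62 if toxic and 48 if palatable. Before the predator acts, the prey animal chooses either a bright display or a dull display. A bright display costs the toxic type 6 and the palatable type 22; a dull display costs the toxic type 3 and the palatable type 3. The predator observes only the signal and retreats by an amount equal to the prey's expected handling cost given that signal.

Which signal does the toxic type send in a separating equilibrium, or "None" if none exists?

Try toxic → bright display, palatable → dull display:
  Under separation the predator infers type exactly: bright display → toxic (pays 62), dull display → palatable (pays 48).
  Toxic: bright display gives 62 − 6 = 56; dull display gives 48 − 3 = 45. No deviation. ✓
  Palatable: dull display gives 48 − 3 = 45; bright display gives 62 − 22 = 40. No deviation. ✓
Both hold — the toxic type sends bright display.

bright display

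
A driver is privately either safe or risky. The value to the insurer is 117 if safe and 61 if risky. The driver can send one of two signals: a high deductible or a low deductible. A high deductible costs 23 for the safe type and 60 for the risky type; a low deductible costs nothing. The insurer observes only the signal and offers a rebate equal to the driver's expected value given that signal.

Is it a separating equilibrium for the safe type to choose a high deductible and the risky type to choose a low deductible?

If types separate, high deductible earns payment 117 and low deductible earns 61.
Safe: high deductible gives 117 − 23 = 94; low deductible gives 61 − 0 = 61. No deviation. ✓
Risky: low deductible gives 61 − 0 = 61; high deductible gives 117 − 60 = 57. No deviation. ✓
Neither type gains from mimicking the other.

Yes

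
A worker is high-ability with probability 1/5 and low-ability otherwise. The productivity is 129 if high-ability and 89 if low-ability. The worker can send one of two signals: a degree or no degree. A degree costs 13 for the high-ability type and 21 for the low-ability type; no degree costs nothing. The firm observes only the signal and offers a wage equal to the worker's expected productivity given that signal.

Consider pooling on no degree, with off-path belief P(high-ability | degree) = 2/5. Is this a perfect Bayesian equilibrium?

Yes

On the equilibrium path (no degree) the firm holds the prior 1/5 and pays 1/5·129 + 4/5·89 = 97. Off-path (degree) belief 2/5 gives 2/5·129 + 3/5·89 = 105.
High-ability: no degree gives 97 − 0 = 97; degree gives 105 − 13 = 92. Stays. ✓
Low-ability: no degree gives 97 − 0 = 97; degree gives 105 − 21 = 84. Stays. ✓
Beliefs are Bayes-consistent on-path and both types best-respond.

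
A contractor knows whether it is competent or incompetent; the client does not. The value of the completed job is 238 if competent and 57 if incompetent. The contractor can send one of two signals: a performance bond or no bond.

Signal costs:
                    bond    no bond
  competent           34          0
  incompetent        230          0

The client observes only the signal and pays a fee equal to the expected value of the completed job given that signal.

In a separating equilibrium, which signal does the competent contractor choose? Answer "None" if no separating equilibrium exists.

bond

Try competent → bond, incompetent → no bond:
  If types separate, bond earns payment 238 and no bond earns 57.
  Competent: bond gives 238 − 34 = 204; no bond gives 57 − 0 = 57. No deviation. ✓
  Incompetent: no bond gives 57 − 0 = 57; bond gives 238 − 230 = 8. No deviation. ✓
Both hold — the competent type sends bond.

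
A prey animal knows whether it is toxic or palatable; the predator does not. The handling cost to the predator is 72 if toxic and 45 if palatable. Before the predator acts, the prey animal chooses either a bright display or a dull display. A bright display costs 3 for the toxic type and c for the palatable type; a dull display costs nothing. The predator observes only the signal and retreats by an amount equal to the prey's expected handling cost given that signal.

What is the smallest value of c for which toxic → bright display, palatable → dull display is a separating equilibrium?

Under separation: bright display → toxic (pays 72); dull display → palatable (pays 45).
Toxic: 72 − 3 = 69 ≥ 45 − 0 = 45. Holds regardless of c. ✓
Palatable: 45 − 0 ≥ 72 − c, so c ≥ 72 − 45 = 27.

27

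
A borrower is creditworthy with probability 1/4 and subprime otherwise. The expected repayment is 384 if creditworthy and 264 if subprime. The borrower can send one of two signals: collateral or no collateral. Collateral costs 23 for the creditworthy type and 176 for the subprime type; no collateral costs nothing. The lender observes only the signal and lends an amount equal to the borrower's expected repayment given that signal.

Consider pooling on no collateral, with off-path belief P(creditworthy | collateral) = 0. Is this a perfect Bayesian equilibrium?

Yes

On the equilibrium path (no collateral) the lender holds the prior 1/4 and pays 1/4·384 + 3/4·264 = 294. Off-path (collateral) belief 0 gives 0·384 + 1·264 = 264.
Creditworthy: no collateral gives 294 − 0 = 294; collateral gives 264 − 23 = 241. Stays. ✓
Subprime: no collateral gives 294 − 0 = 294; collateral gives 264 − 176 = 88. Stays. ✓
Beliefs are Bayes-consistent on-path and both types best-respond.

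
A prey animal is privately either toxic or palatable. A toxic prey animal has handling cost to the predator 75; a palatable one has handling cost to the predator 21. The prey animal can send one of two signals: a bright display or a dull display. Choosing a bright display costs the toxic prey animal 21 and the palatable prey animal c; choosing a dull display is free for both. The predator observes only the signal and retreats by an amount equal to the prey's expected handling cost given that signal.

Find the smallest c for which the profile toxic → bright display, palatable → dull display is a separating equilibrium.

54

Under separation: bright display → toxic (pays 75); dull display → palatable (pays 21).
Toxic: 75 − 21 = 54 ≥ 21 − 0 = 21. Holds regardless of c. ✓
Palatable: 21 − 0 ≥ 75 − c, so c ≥ 75 − 21 = 54.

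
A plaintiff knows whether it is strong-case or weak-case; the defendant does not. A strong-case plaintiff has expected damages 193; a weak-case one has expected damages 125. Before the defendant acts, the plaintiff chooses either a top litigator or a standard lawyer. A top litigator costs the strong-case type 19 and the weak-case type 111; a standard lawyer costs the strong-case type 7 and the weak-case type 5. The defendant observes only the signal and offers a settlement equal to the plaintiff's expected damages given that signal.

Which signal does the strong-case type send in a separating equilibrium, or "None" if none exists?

top litigator

Try strong-case → top litigator, weak-case → standard lawyer:
  If types separate, top litigator earns payment 193 and standard lawyer earns 125.
  Strong-case: top litigator gives 193 − 19 = 174; standard lawyer gives 125 − 7 = 118. No deviation. ✓
  Weak-case: standard lawyer gives 125 − 5 = 120; top litigator gives 193 − 111 = 82. No deviation. ✓
Both hold — the strong-case type sends top litigator.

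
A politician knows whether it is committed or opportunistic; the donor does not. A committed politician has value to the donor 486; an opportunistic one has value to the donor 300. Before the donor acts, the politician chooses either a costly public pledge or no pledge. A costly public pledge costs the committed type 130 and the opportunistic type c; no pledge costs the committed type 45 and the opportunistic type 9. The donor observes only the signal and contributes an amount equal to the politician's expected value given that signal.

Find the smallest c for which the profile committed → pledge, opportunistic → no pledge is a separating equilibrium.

Under separation: pledge → committed (pays 486); no pledge → opportunistic (pays 300).
Committed: 486 − 130 = 356 ≥ 300 − 45 = 255. Holds regardless of c. ✓
Opportunistic: 300 − 9 ≥ 486 − c, so c ≥ 486 − 291 = 195.

195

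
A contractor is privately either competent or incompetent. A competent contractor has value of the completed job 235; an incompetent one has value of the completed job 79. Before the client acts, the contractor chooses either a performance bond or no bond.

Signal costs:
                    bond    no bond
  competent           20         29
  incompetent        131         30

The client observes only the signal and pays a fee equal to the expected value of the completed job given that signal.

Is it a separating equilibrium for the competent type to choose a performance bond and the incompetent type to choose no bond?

No

If types separate, bond earns payment 235 and no bond earns 79.
Competent: bond gives 235 − 20 = 215; no bond gives 79 − 29 = 50. No deviation. ✓
Incompetent: no bond gives 79 − 30 = 49; bond gives 235 − 131 = 104. Would deviate. ✗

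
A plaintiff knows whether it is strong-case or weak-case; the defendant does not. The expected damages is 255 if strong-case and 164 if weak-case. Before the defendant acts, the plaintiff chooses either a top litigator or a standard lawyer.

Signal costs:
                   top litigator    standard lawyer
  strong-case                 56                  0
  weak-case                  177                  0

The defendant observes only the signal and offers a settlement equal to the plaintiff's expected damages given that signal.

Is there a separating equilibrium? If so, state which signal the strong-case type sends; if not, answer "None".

top litigator

Try strong-case → top litigator, weak-case → standard lawyer:
  Under separation the defendant infers type exactly: top litigator → strong-case (pays 255), standard lawyer → weak-case (pays 164).
  Strong-case: top litigator gives 255 − 56 = 199; standard lawyer gives 164 − 0 = 164. No deviation. ✓
  Weak-case: standard lawyer gives 164 − 0 = 164; top litigator gives 255 − 177 = 78. No deviation. ✓
Both hold — the strong-case type sends top litigator.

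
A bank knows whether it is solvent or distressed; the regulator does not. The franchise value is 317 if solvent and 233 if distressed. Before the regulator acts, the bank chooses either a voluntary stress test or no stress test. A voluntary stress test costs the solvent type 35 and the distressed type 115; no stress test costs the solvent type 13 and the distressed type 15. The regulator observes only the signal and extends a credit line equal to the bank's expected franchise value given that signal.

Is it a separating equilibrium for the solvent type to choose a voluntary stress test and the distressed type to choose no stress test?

Yes

Under separation the regulator infers type exactly: stress test → solvent (pays 317), no stress test → distressed (pays 233).
Solvent: stress test gives 317 − 35 = 282; no stress test gives 233 − 13 = 220. No deviation. ✓
Distressed: no stress test gives 233 − 15 = 218; stress test gives 317 − 115 = 202. No deviation. ✓
Neither type gains from mimicking the other.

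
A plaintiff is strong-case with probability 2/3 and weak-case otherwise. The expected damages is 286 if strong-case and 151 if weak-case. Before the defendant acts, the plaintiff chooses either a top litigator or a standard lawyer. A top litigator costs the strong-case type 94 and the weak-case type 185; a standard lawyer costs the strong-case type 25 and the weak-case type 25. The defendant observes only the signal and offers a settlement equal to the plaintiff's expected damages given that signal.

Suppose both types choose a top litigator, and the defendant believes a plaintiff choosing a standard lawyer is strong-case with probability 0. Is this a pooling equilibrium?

No

At the pooled signal (top litigator) the defendant holds the prior 2/3 and pays 2/3·286 + 1/3·151 = 241. Off-path (standard lawyer) belief 0 gives 0·286 + 1·151 = 151.
Strong-case: top litigator gives 241 − 94 = 147; standard lawyer gives 151 − 25 = 126. Stays. ✓
Weak-case: top litigator gives 241 − 185 = 56; standard lawyer gives 151 − 25 = 126. Deviates. ✗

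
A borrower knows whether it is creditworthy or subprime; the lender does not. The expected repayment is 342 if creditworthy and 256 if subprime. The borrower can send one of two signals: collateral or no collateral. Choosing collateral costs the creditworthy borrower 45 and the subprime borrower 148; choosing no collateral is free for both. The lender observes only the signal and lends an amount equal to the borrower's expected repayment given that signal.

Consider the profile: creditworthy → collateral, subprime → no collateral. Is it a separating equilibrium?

Yes

If types separate, collateral earns payment 342 and no collateral earns 256.
Creditworthy: collateral gives 342 − 45 = 297; no collateral gives 256 − 0 = 256. No deviation. ✓
Subprime: no collateral gives 256 − 0 = 256; collateral gives 342 − 148 = 194. No deviation. ✓
Both incentive constraints hold.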